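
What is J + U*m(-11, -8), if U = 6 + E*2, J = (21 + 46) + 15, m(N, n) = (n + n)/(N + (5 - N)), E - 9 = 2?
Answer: -38/5 ≈ -7.6000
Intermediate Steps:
E = 11 (E = 9 + 2 = 11)
m(N, n) = 2*n/5 (m(N, n) = (2*n)/5 = (2*n)*(⅕) = 2*n/5)
J = 82 (J = 67 + 15 = 82)
U = 28 (U = 6 + 11*2 = 6 + 22 = 28)
J + U*m(-11, -8) = 82 + 28*((⅖)*(-8)) = 82 + 28*(-16/5) = 82 - 448/5 = -38/5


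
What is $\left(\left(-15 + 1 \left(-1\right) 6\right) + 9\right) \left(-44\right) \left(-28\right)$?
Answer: $-14784$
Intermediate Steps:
$\left(\left(-15 + 1 \left(-1\right) 6\right) + 9\right) \left(-44\right) \left(-28\right) = \left(\left(-15 - 6\right) + 9\right) \left(-44\right) \left(-28\right) = \left(-21 + 9\right) \left(-44\right) \left(-28\right) = \left(-12\right) \left(-44\right) \left(-28\right) = 528 \left(-28\right) = -14784$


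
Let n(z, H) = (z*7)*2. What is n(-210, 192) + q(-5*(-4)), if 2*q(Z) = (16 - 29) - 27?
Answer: -2960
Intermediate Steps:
n(z, H) = 14*z (n(z, H) = (7*z)*2 = 14*z)
q(Z) = -20 (q(Z) = ((16 - 29) - 27)/2 = (-13 - 27)/2 = (1/2)*(-40) = -20)
n(-210, 192) + q(-5*(-4)) = 14*(-210) - 20 = -2940 - 20 = -2960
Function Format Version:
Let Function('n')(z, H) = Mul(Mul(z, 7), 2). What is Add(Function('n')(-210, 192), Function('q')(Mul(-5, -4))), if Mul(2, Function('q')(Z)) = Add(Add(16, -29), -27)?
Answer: -2960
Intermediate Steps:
Function('n')(z, H) = Mul(14, z) (Function('n')(z, H) = Mul(Mul(7, z), 2) = Mul(14, z))
Function('q')(Z) = -20 (Function('q')(Z) = Mul(Rational(1, 2), Add(Add(16, -29), -27)) = Mul(Rational(1, 2), Add(-13, -27)) = Mul(Rational(1, 2), -40) = -20)
Add(Function('n')(-210, 192), Function('q')(Mul(-5, -4))) = Add(Mul(14, -210), -20) = Add(-2940, -20) = -2960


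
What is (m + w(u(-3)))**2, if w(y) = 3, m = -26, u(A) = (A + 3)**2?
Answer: 529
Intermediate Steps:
u(A) = (3 + A)**2
(m + w(u(-3)))**2 = (-26 + 3)**2 = (-23)**2 = 529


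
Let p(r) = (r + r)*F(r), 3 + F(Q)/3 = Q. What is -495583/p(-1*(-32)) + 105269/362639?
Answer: -179131585745/2019173952 ≈ -88.715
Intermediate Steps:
F(Q) = -9 + 3*Q
p(r) = 2*r*(-9 + 3*r) (p(r) = (r + r)*(-9 + 3*r) = (2*r)*(-9 + 3*r) = 2*r*(-9 + 3*r))
-495583/p(-1*(-32)) + 105269/362639 = -495583*1/(192*(-3 - 1*(-32))) + 105269/362639 = -495583*1/(192*(-3 + 32)) + 105269*(1/362639) = -495583/(6*32*29) + 105269/362639 = -495583/5568 + 105269/362639 = -179131585745/2019173952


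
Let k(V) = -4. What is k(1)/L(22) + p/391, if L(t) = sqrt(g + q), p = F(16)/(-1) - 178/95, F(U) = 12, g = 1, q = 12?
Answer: -1318/37145 - 4*sqrt(13)/13 ≈ -1.1449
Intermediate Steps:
p = -1318/95 (p = 12/(-1) - 178/95 = 12*(-1) - 178*1/95 = -12 - 178/95 = -1318/95 ≈ -13.874)
L(t) = sqrt(13) (L(t) = sqrt(1 + 12) = sqrt(13))
k(1)/L(22) + p/391 = -4*sqrt(13)/13 - 1318/95/391 = -4*sqrt(13)/13 - 1318/95*1/391 = -4*sqrt(13)/13 - 1318/37145 = -1318/37145 - 4*sqrt(13)/13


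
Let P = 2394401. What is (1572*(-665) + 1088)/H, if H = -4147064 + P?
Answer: 1044292/1752663 ≈ 0.59583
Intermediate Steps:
H = -1752663 (H = -4147064 + 2394401 = -1752663)
(1572*(-665) + 1088)/H = (1572*(-665) + 1088)/(-1752663) = (-1045380 + 1088)*(-1/1752663) = -1044292*(-1/1752663) = 1044292/1752663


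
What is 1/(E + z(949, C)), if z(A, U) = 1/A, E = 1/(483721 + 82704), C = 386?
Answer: 537537325/567374 ≈ 947.41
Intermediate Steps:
E = 1/566425 ≈ 1.7655e-6
1/(E + z(949, C)) = 1/(1/566425 + 1/949) = 1/(567374/537537325) = 537537325/567374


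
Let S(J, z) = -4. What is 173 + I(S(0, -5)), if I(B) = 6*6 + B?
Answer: 205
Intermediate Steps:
I(B) = 36 + B
173 + I(S(0, -5)) = 173 + (36 - 4) = 173 + 32 = 205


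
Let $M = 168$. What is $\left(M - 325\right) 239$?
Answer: $-37523$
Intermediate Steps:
$\left(M - 325\right) 239 = \left(168 - 325\right) 239 = \left(-157\right) 239 = -37523$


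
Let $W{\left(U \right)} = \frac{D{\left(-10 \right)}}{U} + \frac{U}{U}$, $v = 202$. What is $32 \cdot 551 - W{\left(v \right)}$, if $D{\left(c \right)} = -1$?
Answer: $\frac{3561463}{202} \approx 17631.0$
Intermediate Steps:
$W{\left(U \right)} = 1 - \frac{1}{U}$ ($W{\left(U \right)} = - \frac{1}{U} + \frac{U}{U} = - \frac{1}{U} + 1 = 1 - \frac{1}{U}$)
$32 \cdot 551 - W{\left(v \right)} = 32 \cdot 551 - \frac{-1 + 202}{202} = 17632 - \frac{1}{202} \cdot 201 = 17632 - \frac{201}{202} = \frac{3561463}{202}$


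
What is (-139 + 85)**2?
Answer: 2916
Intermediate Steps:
(-139 + 85)**2 = (-54)**2 = 2916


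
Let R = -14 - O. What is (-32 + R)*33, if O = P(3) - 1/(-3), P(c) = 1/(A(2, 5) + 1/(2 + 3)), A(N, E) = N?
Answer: -1544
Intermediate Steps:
P(c) = 5/11 (P(c) = 1/(2 + 1/(2 + 3)) = 1/(2 + 1/5) = 1/(2 + ⅕) = 1/(11/5) = 5/11)
O = 26/33 (O = 5/11 - 1/(-3) = 5/11 - 1*(-⅓) = 5/11 + ⅓ = 26/33 ≈ 0.78788)
R = -488/33 (R = -14 - 1*26/33 = -14 - 26/33 = -488/33 ≈ -14.788)
(-32 + R)*33 = (-32 - 488/33)*33 = -1544/33*33 = -1544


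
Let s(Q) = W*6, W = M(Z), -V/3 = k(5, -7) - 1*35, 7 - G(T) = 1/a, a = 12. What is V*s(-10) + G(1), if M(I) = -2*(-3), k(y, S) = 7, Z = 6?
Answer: 36371/12 ≈ 3030.9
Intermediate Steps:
M(I) = 6
G(T) = 83/12 (G(T) = 7 - 1/12 = 83/12)
V = 84 (V = -3*(7 - 1*35) = -3*(7 - 35) = -3*(-28) = 84)
W = 6
s(Q) = 36 (s(Q) = 6*6 = 36)
V*s(-10) + G(1) = 84*36 + 83/12 = 3024 + 83/12 = 36371/12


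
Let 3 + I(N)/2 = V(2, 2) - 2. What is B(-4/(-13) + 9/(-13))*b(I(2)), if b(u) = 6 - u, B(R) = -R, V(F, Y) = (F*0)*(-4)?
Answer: 80/13 ≈ 6.1538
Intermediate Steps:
V(F, Y) = 0 (V(F, Y) = 0*(-4) = 0)
I(N) = -10 (I(N) = -6 + 2*(0 - 2) = -6 + 2*(-2) = -6 - 4 = -10)
B(-4/(-13) + 9/(-13))*b(I(2)) = (-(-4/(-13) + 9/(-13)))*(6 - 1*(-10)) = (-(-4*(-1/13) + 9*(-1/13)))*(6 + 10) = -(4/13 - 9/13)*16 = -1*(-5/13)*16 = (5/13)*16 = 80/13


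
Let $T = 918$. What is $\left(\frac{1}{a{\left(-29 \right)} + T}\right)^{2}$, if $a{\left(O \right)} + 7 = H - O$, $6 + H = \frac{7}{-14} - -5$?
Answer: $\frac{4}{3523129} \approx 1.1354 \cdot 10^{-6}$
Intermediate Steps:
$H = - \frac{3}{2}$ ($H = -6 + \left(\frac{7}{-14} - -5\right) = -6 + \left(7 \left(- \frac{1}{14}\right) + 5\right) = -6 + \left(- \frac{1}{2} + 5\right) = -6 + \frac{9}{2} = - \frac{3}{2} \approx -1.5$)
$a{\left(O \right)} = - \frac{17}{2} - O$ ($a{\left(O \right)} = -7 - \left(\frac{3}{2} + O\right) = - \frac{17}{2} - O$)
$\left(\frac{1}{a{\left(-29 \right)} + T}\right)^{2} = \left(\frac{1}{\left(- \frac{17}{2} - -29\right) + 918}\right)^{2} = \left(\frac{1}{\left(- \frac{17}{2} + 29\right) + 918}\right)^{2} = \left(\frac{1}{\frac{41}{2} + 918}\right)^{2} = \left(\frac{1}{\frac{1877}{2}}\right)^{2} = \left(\frac{2}{1877}\right)^{2} = \frac{4}{3523129}$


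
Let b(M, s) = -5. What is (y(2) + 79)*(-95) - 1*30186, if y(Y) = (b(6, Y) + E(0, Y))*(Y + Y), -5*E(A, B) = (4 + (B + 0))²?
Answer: -33055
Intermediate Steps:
E(A, B) = -(4 + B)²/5 (E(A, B) = -(4 + (B + 0))²/5 = -(4 + B)²/5)
y(Y) = 2*Y*(-5 - (4 + Y)²/5) (y(Y) = (-5 - (4 + Y)²/5)*(Y + Y) = (-5 - (4 + Y)²/5)*(2*Y) = 2*Y*(-5 - (4 + Y)²/5))
(y(2) + 79)*(-95) - 1*30186 = (-⅖*2*(25 + (4 + 2)²) + 79)*(-95) - 1*30186 = (-⅖*2*(25 + 6²) + 79)*(-95) - 30186 = (-⅖*2*(25 + 36) + 79)*(-95) - 30186 = (-⅖*2*61 + 79)*(-95) - 30186 = (-244/5 + 79)*(-95) - 30186 = (151/5)*(-95) - 30186 = -2869 - 30186 = -33055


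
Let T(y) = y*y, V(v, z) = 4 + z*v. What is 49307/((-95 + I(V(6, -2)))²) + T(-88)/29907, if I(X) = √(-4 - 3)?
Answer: (1471360*√7 + 1544459841*I)/(59814*(95*√7 + 4509*I)) ≈ 5.7096 + 0.30384*I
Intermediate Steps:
V(v, z) = 4 + v*z
I(X) = I*√7 (I(X) = √(-7) = I*√7)
T(y) = y²
49307/((-95 + I(V(6, -2)))²) + T(-88)/29907 = 49307/((-95 + I*√7)²) + (-88)²/29907 = 49307/(-95 + I*√7)² + 7744*(1/29907) = 49307/(-95 + I*√7)² + 7744/29907 = 7744/29907 + 49307/(-95 + I*√7)²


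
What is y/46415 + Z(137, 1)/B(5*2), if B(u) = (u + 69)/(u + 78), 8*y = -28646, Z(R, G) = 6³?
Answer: 3527893763/14667140 ≈ 240.53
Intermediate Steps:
Z(R, G) = 216
y = -14323/4 (y = (⅛)*(-28646) = -14323/4 ≈ -3580.8)
B(u) = (69 + u)/(78 + u)
y/46415 + Z(137, 1)/B(5*2) = -14323/4/46415 + 216/(((69 + 5*2)/(78 + 5*2))) = -14323/4*1/46415 + 216/(((69 + 10)/(78 + 10))) = -14323/185660 + 216/((79/88)) = -14323/185660 + 216/(((1/88)*79)) = -14323/185660 + 216/(79/88) = -14323/185660 + 216*(88/79) = -14323/185660 + 19008/79 = 3527893763/14667140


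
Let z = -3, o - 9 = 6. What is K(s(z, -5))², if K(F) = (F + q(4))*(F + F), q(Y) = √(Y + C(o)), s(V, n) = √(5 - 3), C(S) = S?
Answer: 168 + 16*√38 ≈ 266.63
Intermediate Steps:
o = 15 (o = 9 + 6 = 15)
s(V, n) = √2
q(Y) = √(15 + Y) (q(Y) = √(Y + 15) = √(15 + Y))
K(F) = 2*F*(F + √19) (K(F) = (F + √(15 + 4))*(F + F) = (F + √19)*(2*F) = 2*F*(F + √19))
K(s(z, -5))² = (2*√2*(√2 + √19))² = 8*(√2 + √19)²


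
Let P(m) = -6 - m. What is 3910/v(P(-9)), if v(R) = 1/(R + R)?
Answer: 23460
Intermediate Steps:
v(R) = 1/(2*R)
3910/v(P(-9)) = 3910/((1/(2*(-6 - 1*(-9))))) = 3910/((1/(2*(-6 + 9)))) = 3910/(((½)/3)) = 3910/(((½)*(⅓))) = 3910/(⅙) = 3910*6 = 23460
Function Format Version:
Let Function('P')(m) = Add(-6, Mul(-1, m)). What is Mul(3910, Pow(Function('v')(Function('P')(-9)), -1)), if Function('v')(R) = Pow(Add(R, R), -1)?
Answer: 23460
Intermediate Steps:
Function('v')(R) = Mul(Rational(1, 2), Pow(R, -1)) (Function('v')(R) = Pow(Mul(2, R), -1) = Mul(Rational(1, 2), Pow(R, -1)))
Mul(3910, Pow(Function('v')(Function('P')(-9)), -1)) = Mul(3910, Pow(Mul(Rational(1, 2), Pow(Add(-6, Mul(-1, -9)), -1)), -1)) = Mul(3910, Pow(Mul(Rational(1, 2), Pow(Add(-6, 9), -1)), -1)) = Mul(3910, Pow(Mul(Rational(1, 2), Pow(3, -1)), -1)) = Mul(3910, Pow(Mul(Rational(1, 2), Rational(1, 3)), -1)) = Mul(3910, Pow(Rational(1, 6), -1)) = Mul(3910, 6) = 23460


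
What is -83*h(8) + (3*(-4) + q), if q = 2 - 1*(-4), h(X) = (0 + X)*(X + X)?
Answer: -10630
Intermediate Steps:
h(X) = 2*X² (h(X) = X*(2*X) = 2*X²)
q = 6 (q = 2 + 4 = 6)
-83*h(8) + (3*(-4) + q) = -166*8² + (3*(-4) + 6) = -166*64 + (-12 + 6) = -83*128 - 6 = -10624 - 6 = -10630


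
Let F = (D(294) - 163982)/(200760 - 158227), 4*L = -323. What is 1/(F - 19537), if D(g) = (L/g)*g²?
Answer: -85066/1662309887 ≈ -5.1173e-5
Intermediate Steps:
L = -323/4 (L = (¼)*(-323) = -323/4 ≈ -80.750)
D(g) = -323*g/4 (D(g) = (-323/(4*g))*g² = -323*g/4)
F = -375445/85066 (F = (-323/4*294 - 163982)/(200760 - 158227) = (-47481/2 - 163982)/42533 = -375445/2*1/42533 = -375445/85066 ≈ -4.4136)
1/(F - 19537) = 1/(-375445/85066 - 19537) = 1/(-1662309887/85066) = -85066/1662309887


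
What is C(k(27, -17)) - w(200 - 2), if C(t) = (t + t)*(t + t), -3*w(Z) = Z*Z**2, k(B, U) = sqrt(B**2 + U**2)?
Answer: 2591536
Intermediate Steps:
w(Z) = -Z**3/3 (w(Z) = -Z*Z**2/3 = -Z**3/3)
C(t) = 4*t**2 (C(t) = (2*t)*(2*t) = 4*t**2)
C(k(27, -17)) - w(200 - 2) = 4*(sqrt(27**2 + (-17)**2))**2 - (-1)*(200 - 2)**3/3 = 4*(sqrt(729 + 289))**2 - (-1)*198**3/3 = 4*(sqrt(1018))**2 - (-1)*7762392/3 = 4*1018 - 1*(-2587464) = 4072 + 2587464 = 2591536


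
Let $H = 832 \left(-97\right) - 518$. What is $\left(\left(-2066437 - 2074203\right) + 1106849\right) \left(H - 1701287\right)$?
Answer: $5407759761619$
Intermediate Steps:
$H = -81222$ ($H = -80704 - 518 = -81222$)
$\left(\left(-2066437 - 2074203\right) + 1106849\right) \left(H - 1701287\right) = \left(\left(-2066437 - 2074203\right) + 1106849\right) \left(-81222 - 1701287\right) = \left(-4140640 + 1106849\right) \left(-1782509\right) = \left(-3033791\right) \left(-1782509\right) = 5407759761619$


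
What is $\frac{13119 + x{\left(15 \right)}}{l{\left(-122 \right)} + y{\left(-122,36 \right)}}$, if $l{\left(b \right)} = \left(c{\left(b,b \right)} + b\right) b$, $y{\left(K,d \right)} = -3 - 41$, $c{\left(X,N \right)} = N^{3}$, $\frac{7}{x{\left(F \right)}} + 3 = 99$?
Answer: $\frac{1259431}{21268636416} \approx 5.9215 \cdot 10^{-5}$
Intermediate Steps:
$x{\left(F \right)} = \frac{7}{96}$ ($x{\left(F \right)} = \frac{7}{-3 + 99} = \frac{7}{96}$)
$y{\left(K,d \right)} = -44$
$l{\left(b \right)} = b \left(b + b^{3}\right)$ ($l{\left(b \right)} = \left(b^{3} + b\right) b = \left(b + b^{3}\right) b = b \left(b + b^{3}\right)$)
$\frac{13119 + x{\left(15 \right)}}{l{\left(-122 \right)} + y{\left(-122,36 \right)}} = \frac{13119 + \frac{7}{96}}{\left(\left(-122\right)^{2} + \left(-122\right)^{4}\right) - 44} = \frac{1259431}{96 \left(\left(14884 + 221533456\right) - 44\right)} = \frac{1259431}{96 \left(221548340 - 44\right)} = \frac{1259431}{96 \cdot 221548296} = \frac{1259431}{96} \cdot \frac{1}{221548296} = \frac{1259431}{21268636416}$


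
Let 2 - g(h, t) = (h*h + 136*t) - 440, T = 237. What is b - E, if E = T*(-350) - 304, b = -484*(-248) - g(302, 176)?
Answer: 317984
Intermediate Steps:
g(h, t) = 442 - h² - 136*t (g(h, t) = 2 - ((h*h + 136*t) - 440) = 2 - ((h² + 136*t) - 440) = 2 - (-440 + h² + 136*t) = 2 + (440 - h² - 136*t) = 442 - h² - 136*t)
b = 234730 (b = -484*(-248) - (442 - 1*302² - 136*176) = 120032 - (442 - 1*91204 - 23936) = 120032 - (442 - 91204 - 23936) = 120032 - 1*(-114698) = 120032 + 114698 = 234730)
E = -83254 (E = 237*(-350) - 304 = -82950 - 304 = -83254)
b - E = 234730 - 1*(-83254) = 234730 + 83254 = 317984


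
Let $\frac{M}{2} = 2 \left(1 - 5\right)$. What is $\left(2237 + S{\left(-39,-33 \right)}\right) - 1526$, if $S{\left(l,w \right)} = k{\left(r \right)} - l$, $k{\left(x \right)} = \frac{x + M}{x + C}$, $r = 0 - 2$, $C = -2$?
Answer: $\frac{1509}{2} \approx 754.5$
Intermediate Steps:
$M = -16$ ($M = 2 \cdot 2 \left(1 - 5\right) = 2 \cdot 2 \left(-4\right) = 2 \left(-8\right) = -16$)
$r = -2$
$k{\left(x \right)} = \frac{-16 + x}{-2 + x}$ ($k{\left(x \right)} = \frac{x - 16}{x - 2} = \frac{-16 + x}{-2 + x}$)
$S{\left(l,w \right)} = \frac{9}{2} - l$ ($S{\left(l,w \right)} = \frac{-16 - 2}{-2 - 2} - l = \frac{1}{-4} \left(-18\right) - l = \left(- \frac{1}{4}\right) \left(-18\right) - l = \frac{9}{2} - l$)
$\left(2237 + S{\left(-39,-33 \right)}\right) - 1526 = \left(2237 + \left(\frac{9}{2} - -39\right)\right) - 1526 = \left(2237 + \left(\frac{9}{2} + 39\right)\right) - 1526 = \left(2237 + \frac{87}{2}\right) - 1526 = \frac{4561}{2} - 1526 = \frac{1509}{2}$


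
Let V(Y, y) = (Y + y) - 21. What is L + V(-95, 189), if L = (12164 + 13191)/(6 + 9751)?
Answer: 67056/887 ≈ 75.599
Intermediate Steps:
V(Y, y) = -21 + Y + y
L = 2305/887 (L = 25355/9757 = 25355*(1/9757) = 2305/887 ≈ 2.5986)
L + V(-95, 189) = 2305/887 + (-21 - 95 + 189) = 2305/887 + 73 = 67056/887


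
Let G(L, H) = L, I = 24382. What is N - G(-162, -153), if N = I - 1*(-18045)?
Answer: 42589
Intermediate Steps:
N = 42427 (N = 24382 - 1*(-18045) = 24382 + 18045 = 42427)
N - G(-162, -153) = 42427 - 1*(-162) = 42427 + 162 = 42589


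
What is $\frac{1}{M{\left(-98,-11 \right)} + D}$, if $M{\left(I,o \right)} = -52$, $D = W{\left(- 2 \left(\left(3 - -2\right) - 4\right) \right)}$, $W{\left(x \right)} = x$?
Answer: $- \frac{1}{54} \approx -0.018519$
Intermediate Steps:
$D = -2$ ($D = - 2 \left(\left(3 - -2\right) - 4\right) = - 2 \left(\left(3 + 2\right) - 4\right) = - 2 \left(5 - 4\right) = \left(-2\right) 1 = -2$)
$\frac{1}{M{\left(-98,-11 \right)} + D} = \frac{1}{-52 - 2} = \frac{1}{-54} = - \frac{1}{54}$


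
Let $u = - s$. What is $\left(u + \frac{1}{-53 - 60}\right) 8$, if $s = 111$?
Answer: $- \frac{100352}{113} \approx -888.07$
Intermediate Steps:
$u = -111$ ($u = \left(-1\right) 111 = -111$)
$\left(u + \frac{1}{-53 - 60}\right) 8 = \left(-111 + \frac{1}{-53 - 60}\right) 8 = \left(-111 + \frac{1}{-113}\right) 8 = \left(-111 - \frac{1}{113}\right) 8 = \left(- \frac{12544}{113}\right) 8 = - \frac{100352}{113}$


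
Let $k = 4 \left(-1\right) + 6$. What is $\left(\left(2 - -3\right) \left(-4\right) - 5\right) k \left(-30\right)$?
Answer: $1500$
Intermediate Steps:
$k = 2$ ($k = -4 + 6 = 2$)
$\left(\left(2 - -3\right) \left(-4\right) - 5\right) k \left(-30\right) = \left(\left(2 - -3\right) \left(-4\right) - 5\right) 2 \left(-30\right) = \left(\left(2 + 3\right) \left(-4\right) - 5\right) 2 \left(-30\right) = \left(5 \left(-4\right) - 5\right) 2 \left(-30\right) = \left(-20 - 5\right) 2 \left(-30\right) = \left(-25\right) 2 \left(-30\right) = \left(-50\right) \left(-30\right) = 1500$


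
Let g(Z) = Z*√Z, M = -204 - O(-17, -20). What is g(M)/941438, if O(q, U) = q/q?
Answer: -205*I*√205/941438 ≈ -0.0031177*I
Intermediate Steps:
O(q, U) = 1
M = -205 (M = -204 - 1*1 = -204 - 1 = -205)
g(Z) = Z^(3/2)
g(M)/941438 = (-205)^(3/2)/941438 = -205*I*√205*(1/941438) = -205*I*√205/941438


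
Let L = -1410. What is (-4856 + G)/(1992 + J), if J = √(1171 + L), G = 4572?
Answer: -565728/3968303 + 284*I*√239/3968303 ≈ -0.14256 + 0.0011064*I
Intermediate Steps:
J = I*√239 (J = √(1171 - 1410) = √(-239) = I*√239 ≈ 15.46*I)
(-4856 + G)/(1992 + J) = (-4856 + 4572)/(1992 + I*√239) = -284/(1992 + I*√239)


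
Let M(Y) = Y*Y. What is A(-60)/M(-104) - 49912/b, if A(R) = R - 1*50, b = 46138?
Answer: -8013579/7338656 ≈ -1.0920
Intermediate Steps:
M(Y) = Y**2
A(R) = -50 + R (A(R) = R - 50 = -50 + R)
A(-60)/M(-104) - 49912/b = (-50 - 60)/((-104)**2) - 49912/46138 = -110/10816 - 49912*1/46138 = -110*1/10816 - 1468/1357 = -55/5408 - 1468/1357 = -8013579/7338656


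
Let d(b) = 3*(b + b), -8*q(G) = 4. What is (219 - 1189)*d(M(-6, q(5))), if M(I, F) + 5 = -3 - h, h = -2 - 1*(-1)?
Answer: 40740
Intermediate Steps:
h = -1 (h = -2 + 1 = -1)
q(G) = -½ (q(G) = -⅛*4 = -½)
M(I, F) = -7 (M(I, F) = -5 + (-3 - 1*(-1)) = -5 + (-3 + 1) = -5 - 2 = -7)
d(b) = 6*b (d(b) = 3*(2*b) = 6*b)
(219 - 1189)*d(M(-6, q(5))) = (219 - 1189)*(6*(-7)) = -970*(-42) = 40740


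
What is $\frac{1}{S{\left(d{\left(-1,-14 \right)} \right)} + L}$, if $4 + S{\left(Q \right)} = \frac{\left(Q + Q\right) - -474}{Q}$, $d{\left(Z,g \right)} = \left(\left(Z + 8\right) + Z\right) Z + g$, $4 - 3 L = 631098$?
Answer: $- \frac{30}{6311711} \approx -4.7531 \cdot 10^{-6}$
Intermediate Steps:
$L = - \frac{631094}{3}$ ($L = \frac{4}{3} - 210366 = - \frac{631094}{3} \approx -2.1036 \cdot 10^{5}$)
$d{\left(Z,g \right)} = g + Z \left(8 + 2 Z\right)$ ($d{\left(Z,g \right)} = \left(\left(8 + Z\right) + Z\right) Z + g = \left(8 + 2 Z\right) Z + g = Z \left(8 + 2 Z\right) + g = g + Z \left(8 + 2 Z\right)$)
$S{\left(Q \right)} = -4 + \frac{474 + 2 Q}{Q}$ ($S{\left(Q \right)} = -4 + \frac{\left(Q + Q\right) - -474}{Q} = -4 + \frac{2 Q + 474}{Q} = -4 + \frac{474 + 2 Q}{Q}$)
$\frac{1}{S{\left(d{\left(-1,-14 \right)} \right)} + L} = \frac{1}{\left(-2 + \frac{474}{-14 + 2 \left(-1\right)^{2} + 8 \left(-1\right)}\right) - \frac{631094}{3}} = \frac{1}{\left(-2 + \frac{474}{-14 + 2 \cdot 1 - 8}\right) - \frac{631094}{3}} = \frac{1}{\left(-2 + \frac{474}{-14 + 2 - 8}\right) - \frac{631094}{3}} = \frac{1}{\left(-2 + \frac{474}{-20}\right) - \frac{631094}{3}} = \frac{1}{\left(-2 + 474 \left(- \frac{1}{20}\right)\right) - \frac{631094}{3}} = \frac{1}{\left(-2 - \frac{237}{10}\right) - \frac{631094}{3}} = \frac{1}{- \frac{257}{10} - \frac{631094}{3}} = \frac{1}{- \frac{6311711}{30}} = - \frac{30}{6311711}$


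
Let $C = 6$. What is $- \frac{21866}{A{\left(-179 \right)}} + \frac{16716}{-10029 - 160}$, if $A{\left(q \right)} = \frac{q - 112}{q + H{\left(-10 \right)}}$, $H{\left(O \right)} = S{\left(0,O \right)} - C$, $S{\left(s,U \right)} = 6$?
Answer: $- \frac{39884753002}{2964999} \approx -13452.0$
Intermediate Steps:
$H{\left(O \right)} = 0$ ($H{\left(O \right)} = 6 - 6 = 0$)
$A{\left(q \right)} = \frac{-112 + q}{q}$ ($A{\left(q \right)} = \frac{q - 112}{q + 0} = \frac{-112 + q}{q}$)
$- \frac{21866}{A{\left(-179 \right)}} + \frac{16716}{-10029 - 160} = - \frac{21866}{\frac{1}{-179} \left(-112 - 179\right)} + \frac{16716}{-10029 - 160} = - \frac{21866}{\left(- \frac{1}{179}\right) \left(-291\right)} + \frac{16716}{-10189} = - \frac{21866}{\frac{291}{179}} + 16716 \left(- \frac{1}{10189}\right) = \left(-21866\right) \frac{179}{291} - \frac{16716}{10189} = - \frac{3914014}{291} - \frac{16716}{10189} = - \frac{39884753002}{2964999}$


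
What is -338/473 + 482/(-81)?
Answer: -255364/38313 ≈ -6.6652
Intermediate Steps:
-338/473 + 482/(-81) = -338*1/473 + 482*(-1/81) = -338/473 - 482/81 = -255364/38313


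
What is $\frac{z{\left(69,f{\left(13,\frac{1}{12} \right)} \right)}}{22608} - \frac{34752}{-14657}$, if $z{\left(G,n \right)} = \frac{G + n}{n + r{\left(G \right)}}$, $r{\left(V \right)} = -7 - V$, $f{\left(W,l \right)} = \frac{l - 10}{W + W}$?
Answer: $\frac{18723064618783}{7896770181936} \approx 2.371$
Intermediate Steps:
$f{\left(W,l \right)} = \frac{-10 + l}{2 W}$
$z{\left(G,n \right)} = \frac{G + n}{-7 + n - G}$ ($z{\left(G,n \right)} = \frac{G + n}{n - \left(7 + G\right)} = \frac{G + n}{-7 + n - G}$)
$\frac{z{\left(69,f{\left(13,\frac{1}{12} \right)} \right)}}{22608} - \frac{34752}{-14657} = \frac{\frac{1}{-7 + \frac{-10 + \frac{1}{12}}{2 \cdot 13} - 69} \left(69 + \frac{-10 + \frac{1}{12}}{2 \cdot 13}\right)}{22608} - \frac{34752}{-14657} = \frac{69 + \frac{1}{2} \cdot \frac{1}{13} \left(-10 + \frac{1}{12}\right)}{-7 + \frac{1}{2} \cdot \frac{1}{13} \left(-10 + \frac{1}{12}\right) - 69} \cdot \frac{1}{22608} - - \frac{34752}{14657} = \frac{69 + \frac{1}{2} \cdot \frac{1}{13} \left(- \frac{119}{12}\right)}{-7 + \frac{1}{2} \cdot \frac{1}{13} \left(- \frac{119}{12}\right) - 69} \cdot \frac{1}{22608} + \frac{34752}{14657} = \frac{69 - \frac{119}{312}}{-7 - \frac{119}{312} - 69} \cdot \frac{1}{22608} + \frac{34752}{14657} = \frac{1}{- \frac{23831}{312}} \cdot \frac{21409}{312} \cdot \frac{1}{22608} + \frac{34752}{14657} = \left(- \frac{312}{23831}\right) \frac{21409}{312} \cdot \frac{1}{22608} + \frac{34752}{14657} = \left(- \frac{21409}{23831}\right) \frac{1}{22608} + \frac{34752}{14657} = - \frac{21409}{538771248} + \frac{34752}{14657} = \frac{18723064618783}{7896770181936}$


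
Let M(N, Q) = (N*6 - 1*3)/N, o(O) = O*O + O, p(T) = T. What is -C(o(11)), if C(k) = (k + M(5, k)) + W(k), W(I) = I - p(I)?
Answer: -687/5 ≈ -137.40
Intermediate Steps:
o(O) = O + O**2 (o(O) = O**2 + O = O + O**2)
M(N, Q) = (-3 + 6*N)/N (M(N, Q) = (6*N - 3)/N = (-3 + 6*N)/N)
W(I) = 0 (W(I) = I - I = 0)
C(k) = 27/5 + k (C(k) = (k + (6 - 3/5)) + 0 = (k + 27/5) + 0 = (27/5 + k) + 0 = 27/5 + k)
-C(o(11)) = -(27/5 + 11*(1 + 11)) = -(27/5 + 11*12) = -(27/5 + 132) = -1*687/5 = -687/5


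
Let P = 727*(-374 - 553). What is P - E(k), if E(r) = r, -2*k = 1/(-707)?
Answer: -952935607/1414 ≈ -6.7393e+5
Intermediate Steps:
k = 1/1414 (k = -1/2/(-707) = -1/2*(-1/707) = 1/1414 ≈ 0.00070721)
P = -673929 (P = 727*(-927) = -673929)
P - E(k) = -673929 - 1*1/1414 = -673929 - 1/1414 = -952935607/1414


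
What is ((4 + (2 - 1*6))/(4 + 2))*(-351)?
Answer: 0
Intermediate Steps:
((4 + (2 - 1*6))/(4 + 2))*(-351) = ((4 + (2 - 6))/6)*(-351) = ((4 - 4)*(⅙))*(-351) = (0*(⅙))*(-351) = 0*(-351) = 0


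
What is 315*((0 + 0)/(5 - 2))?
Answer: 0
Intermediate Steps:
315*((0 + 0)/(5 - 2)) = 315*(0/3) = 315*(0*(⅓)) = 315*0 = 0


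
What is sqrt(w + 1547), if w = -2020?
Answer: I*sqrt(473) ≈ 21.749*I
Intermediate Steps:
sqrt(w + 1547) = sqrt(-2020 + 1547) = sqrt(-473) = I*sqrt(473)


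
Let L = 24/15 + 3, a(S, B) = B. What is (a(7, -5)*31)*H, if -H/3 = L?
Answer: 2139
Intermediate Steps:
L = 23/5 (L = 24*(1/15) + 3 = 8/5 + 3 = 23/5 ≈ 4.6000)
H = -69/5 (H = -3*23/5 = -69/5 ≈ -13.800)
(a(7, -5)*31)*H = -5*31*(-69/5) = -155*(-69/5) = 2139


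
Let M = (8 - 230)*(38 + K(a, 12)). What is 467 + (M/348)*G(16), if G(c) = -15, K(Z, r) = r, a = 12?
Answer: 27418/29 ≈ 945.45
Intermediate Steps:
M = -11100 (M = (8 - 230)*(38 + 12) = -222*50 = -11100)
467 + (M/348)*G(16) = 467 - 11100/348*(-15) = 467 - 11100*1/348*(-15) = 467 - 925/29*(-15) = 467 + 13875/29 = 27418/29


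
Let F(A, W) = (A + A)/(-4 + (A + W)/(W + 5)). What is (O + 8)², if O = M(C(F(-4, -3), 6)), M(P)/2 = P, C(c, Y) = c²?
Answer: 5345344/50625 ≈ 105.59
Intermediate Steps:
F(A, W) = 2*A/(-4 + (A + W)/(5 + W)) (F(A, W) = (2*A)/(-4 + (A + W)/(5 + W)) = 2*A/(-4 + (A + W)/(5 + W)))
M(P) = 2*P
O = 512/225 (O = 2*(2*(-4)*(5 - 3)/(-20 - 4 - 3*(-3)))² = 2*(2*(-4)*2/(-20 - 4 + 9))² = 2*(2*(-4)*2/(-15))² = 2*(2*(-4)*(-1/15)*2)² = 2*(16/15)² = 2*(256/225) = 512/225 ≈ 2.2756)
(O + 8)² = (512/225 + 8)² = (2312/225)² = 5345344/50625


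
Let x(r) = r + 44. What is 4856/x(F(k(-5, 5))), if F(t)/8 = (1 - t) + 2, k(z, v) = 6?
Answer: 1214/5 ≈ 242.80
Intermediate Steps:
F(t) = 24 - 8*t (F(t) = 8*((1 - t) + 2) = 8*(3 - t) = 24 - 8*t)
x(r) = 44 + r
4856/x(F(k(-5, 5))) = 4856/(44 + (24 - 8*6)) = 4856/(44 + (24 - 48)) = 4856/(44 - 24) = 4856/20 = 4856*(1/20) = 1214/5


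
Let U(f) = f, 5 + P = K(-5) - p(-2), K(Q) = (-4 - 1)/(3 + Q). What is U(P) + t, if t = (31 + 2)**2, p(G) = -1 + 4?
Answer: 2167/2 ≈ 1083.5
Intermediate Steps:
K(Q) = -5/(3 + Q)
p(G) = 3
P = -11/2 (P = -5 + (-5/(3 - 5) - 1*3) = -5 + (-5/(-2) - 3) = -5 + (-5*(-1/2) - 3) = -5 + (5/2 - 3) = -5 - 1/2 = -11/2 ≈ -5.5000)
t = 1089 (t = 33**2 = 1089)
U(P) + t = -11/2 + 1089 = 2167/2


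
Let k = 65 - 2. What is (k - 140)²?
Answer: 5929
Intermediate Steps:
k = 63
(k - 140)² = (63 - 140)² = (-77)² = 5929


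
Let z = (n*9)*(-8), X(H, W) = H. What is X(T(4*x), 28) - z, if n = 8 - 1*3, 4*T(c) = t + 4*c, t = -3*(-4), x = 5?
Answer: 383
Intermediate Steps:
t = 12
T(c) = 3 + c (T(c) = (12 + 4*c)/4 = 3 + c)
n = 5 (n = 8 - 3 = 5)
z = -360 (z = (5*9)*(-8) = 45*(-8) = -360)
X(T(4*x), 28) - z = (3 + 4*5) - 1*(-360) = (3 + 20) + 360 = 23 + 360 = 383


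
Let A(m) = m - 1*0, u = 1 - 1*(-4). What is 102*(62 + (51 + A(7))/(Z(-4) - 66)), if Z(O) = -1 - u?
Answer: 37451/6 ≈ 6241.8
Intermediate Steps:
u = 5 (u = 1 + 4 = 5)
A(m) = m (A(m) = m + 0 = m)
Z(O) = -6 (Z(O) = -1 - 1*5 = -1 - 5 = -6)
102*(62 + (51 + A(7))/(Z(-4) - 66)) = 102*(62 + (51 + 7)/(-6 - 66)) = 102*(62 + 58/(-72)) = 102*(62 + 58*(-1/72)) = 102*(62 - 29/36) = 102*(2203/36) = 37451/6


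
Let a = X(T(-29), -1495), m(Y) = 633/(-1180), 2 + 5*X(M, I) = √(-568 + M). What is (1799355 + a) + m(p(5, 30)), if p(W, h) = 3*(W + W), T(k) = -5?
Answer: 424647559/236 + I*√573/5 ≈ 1.7994e+6 + 4.7875*I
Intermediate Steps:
p(W, h) = 6*W (p(W, h) = 3*(2*W) = 6*W)
X(M, I) = -⅖ + √(-568 + M)/5
m(Y) = -633/1180 (m(Y) = 633*(-1/1180) = -633/1180)
a = -⅖ + I*√573/5 (a = -⅖ + √(-568 - 5)/5 = -⅖ + √(-573)/5 = -⅖ + (I*√573)/5 = -⅖ + I*√573/5 ≈ -0.4 + 4.7875*I)
(1799355 + a) + m(p(5, 30)) = (1799355 + (-⅖ + I*√573/5)) - 633/1180 = (8996773/5 + I*√573/5) - 633/1180 = 424647559/236 + I*√573/5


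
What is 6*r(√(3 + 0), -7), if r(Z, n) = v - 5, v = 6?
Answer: 6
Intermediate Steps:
r(Z, n) = 1 (r(Z, n) = 6 - 5 = 1)
6*r(√(3 + 0), -7) = 6*1 = 6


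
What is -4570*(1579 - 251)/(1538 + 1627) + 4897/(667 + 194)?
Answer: -347325037/181671 ≈ -1911.8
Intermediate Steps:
-4570*(1579 - 251)/(1538 + 1627) + 4897/(667 + 194) = -4570/(3165/1328) + 4897/861 = -4570/(3165*(1/1328)) + 4897*(1/861) = -4570/3165/1328 + 4897/861 = -4570*1328/3165 + 4897/861 = -1213792/633 + 4897/861 = -347325037/181671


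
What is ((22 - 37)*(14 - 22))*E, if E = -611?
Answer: -73320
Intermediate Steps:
((22 - 37)*(14 - 22))*E = ((22 - 37)*(14 - 22))*(-611) = -15*(-8)*(-611) = 120*(-611) = -73320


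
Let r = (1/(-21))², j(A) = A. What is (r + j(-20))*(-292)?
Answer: 2575148/441 ≈ 5839.3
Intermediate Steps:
r = 1/441 (r = (-1/21)² = 1/441 ≈ 0.0022676)
(r + j(-20))*(-292) = (1/441 - 20)*(-292) = -8819/441*(-292) = 2575148/441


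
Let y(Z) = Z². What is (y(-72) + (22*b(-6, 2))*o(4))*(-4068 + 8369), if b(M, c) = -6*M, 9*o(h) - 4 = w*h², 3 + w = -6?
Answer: -30691936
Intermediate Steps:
w = -9 (w = -3 - 6 = -9)
o(h) = 4/9 - h² (o(h) = 4/9 + (-9*h²)/9 = 4/9 - h²)
(y(-72) + (22*b(-6, 2))*o(4))*(-4068 + 8369) = ((-72)² + (22*(-6*(-6)))*(4/9 - 1*4²))*(-4068 + 8369) = (5184 + (22*36)*(4/9 - 1*16))*4301 = (5184 + 792*(4/9 - 16))*4301 = (5184 + 792*(-140/9))*4301 = (5184 - 12320)*4301 = -7136*4301 = -30691936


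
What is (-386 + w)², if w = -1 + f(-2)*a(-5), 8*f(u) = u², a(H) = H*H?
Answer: 561001/4 ≈ 1.4025e+5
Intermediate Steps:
a(H) = H²
f(u) = u²/8
w = 23/2 (w = -1 + ((⅛)*(-2)²)*(-5)² = -1 + ((⅛)*4)*25 = -1 + (½)*25 = -1 + 25/2 = 23/2 ≈ 11.500)
(-386 + w)² = (-386 + 23/2)² = (-749/2)² = 561001/4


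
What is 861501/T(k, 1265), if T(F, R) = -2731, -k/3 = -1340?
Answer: -861501/2731 ≈ -315.45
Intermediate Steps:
k = 4020 (k = -3*(-1340) = 4020)
861501/T(k, 1265) = 861501/(-2731) = 861501*(-1/2731) = -861501/2731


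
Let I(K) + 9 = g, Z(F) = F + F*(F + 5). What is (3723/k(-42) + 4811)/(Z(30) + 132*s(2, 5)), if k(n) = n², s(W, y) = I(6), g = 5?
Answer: 2830109/324576 ≈ 8.7194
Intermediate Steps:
Z(F) = F + F*(5 + F)
I(K) = -4 (I(K) = -9 + 5 = -4)
s(W, y) = -4
(3723/k(-42) + 4811)/(Z(30) + 132*s(2, 5)) = (3723/((-42)²) + 4811)/(30*(6 + 30) + 132*(-4)) = (3723/1764 + 4811)/(30*36 - 528) = (3723*(1/1764) + 4811)/(1080 - 528) = (1241/588 + 4811)/552 = (2830109/588)*(1/552) = 2830109/324576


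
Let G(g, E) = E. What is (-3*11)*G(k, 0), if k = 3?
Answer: 0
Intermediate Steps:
(-3*11)*G(k, 0) = -3*11*0 = -33*0 = 0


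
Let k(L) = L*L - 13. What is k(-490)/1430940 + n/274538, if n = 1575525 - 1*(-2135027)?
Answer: 895915047281/65474567620 ≈ 13.683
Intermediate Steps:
n = 3710552 (n = 1575525 + 2135027 = 3710552)
k(L) = -13 + L**2 (k(L) = L**2 - 13 = -13 + L**2)
k(-490)/1430940 + n/274538 = (-13 + (-490)**2)/1430940 + 3710552/274538 = (-13 + 240100)*(1/1430940) + 3710552*(1/274538) = 240087*(1/1430940) + 1855276/137269 = 80029/476980 + 1855276/137269 = 895915047281/65474567620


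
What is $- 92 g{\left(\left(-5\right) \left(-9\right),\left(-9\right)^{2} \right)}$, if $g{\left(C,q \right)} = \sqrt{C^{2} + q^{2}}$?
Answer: $- 828 \sqrt{106} \approx -8524.8$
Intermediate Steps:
$- 92 g{\left(\left(-5\right) \left(-9\right),\left(-9\right)^{2} \right)} = - 92 \sqrt{\left(\left(-5\right) \left(-9\right)\right)^{2} + \left(\left(-9\right)^{2}\right)^{2}} = - 92 \sqrt{45^{2} + 81^{2}} = - 92 \sqrt{2025 + 6561} = - 92 \sqrt{8586} = - 92 \cdot 9 \sqrt{106} = - 828 \sqrt{106}$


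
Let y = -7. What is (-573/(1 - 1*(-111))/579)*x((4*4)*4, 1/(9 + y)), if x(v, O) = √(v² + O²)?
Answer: -191*√16385/43232 ≈ -0.56552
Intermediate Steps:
x(v, O) = √(O² + v²)
(-573/(1 - 1*(-111))/579)*x((4*4)*4, 1/(9 + y)) = (-573/(1 - 1*(-111))/579)*√((1/(9 - 7))² + ((4*4)*4)²) = (-573/(1 + 111)*(1/579))*√((1/2)² + (16*4)²) = (-573/112*(1/579))*√((½)² + 64²) = (-573*1/112*(1/579))*√(¼ + 4096) = (-573/112*1/579)*√(16385/4) = -191*√16385/43232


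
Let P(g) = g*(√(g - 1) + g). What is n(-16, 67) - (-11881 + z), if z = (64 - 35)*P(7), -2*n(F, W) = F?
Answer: 10468 - 203*√6 ≈ 9970.8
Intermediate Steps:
n(F, W) = -F/2
P(g) = g*(g + √(-1 + g)) (P(g) = g*(√(-1 + g) + g) = g*(g + √(-1 + g)))
z = 1421 + 203*√6 (z = (64 - 35)*(7*(7 + √(-1 + 7))) = 29*(7*(7 + √6)) = 29*(49 + 7*√6) = 1421 + 203*√6 ≈ 1918.2)
n(-16, 67) - (-11881 + z) = -½*(-16) - (-11881 + (1421 + 203*√6)) = 8 - (-10460 + 203*√6) = 8 + (10460 - 203*√6) = 10468 - 203*√6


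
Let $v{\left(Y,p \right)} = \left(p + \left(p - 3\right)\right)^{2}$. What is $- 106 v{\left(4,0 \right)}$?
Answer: $-954$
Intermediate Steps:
$v{\left(Y,p \right)} = \left(-3 + 2 p\right)^{2}$ ($v{\left(Y,p \right)} = \left(p + \left(-3 + p\right)\right)^{2} = \left(-3 + 2 p\right)^{2}$)
$- 106 v{\left(4,0 \right)} = - 106 \left(-3 + 2 \cdot 0\right)^{2} = - 106 \left(-3 + 0\right)^{2} = - 106 \left(-3\right)^{2} = \left(-106\right) 9 = -954$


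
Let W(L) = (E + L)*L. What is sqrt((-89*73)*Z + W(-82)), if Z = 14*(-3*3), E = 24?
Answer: sqrt(823378) ≈ 907.40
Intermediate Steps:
W(L) = L*(24 + L) (W(L) = (24 + L)*L = L*(24 + L))
Z = -126 (Z = 14*(-9) = -126)
sqrt((-89*73)*Z + W(-82)) = sqrt(-89*73*(-126) - 82*(24 - 82)) = sqrt(-6497*(-126) - 82*(-58)) = sqrt(818622 + 4756) = sqrt(823378)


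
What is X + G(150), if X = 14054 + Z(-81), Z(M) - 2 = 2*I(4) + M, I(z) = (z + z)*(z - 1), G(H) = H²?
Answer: 36523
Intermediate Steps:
I(z) = 2*z*(-1 + z) (I(z) = (2*z)*(-1 + z) = 2*z*(-1 + z))
Z(M) = 50 + M (Z(M) = 2 + (2*(2*4*(-1 + 4)) + M) = 2 + (2*(2*4*3) + M) = 2 + (2*24 + M) = 2 + (48 + M) = 50 + M)
X = 14023 (X = 14054 + (50 - 81) = 14054 - 31 = 14023)
X + G(150) = 14023 + 150² = 14023 + 22500 = 36523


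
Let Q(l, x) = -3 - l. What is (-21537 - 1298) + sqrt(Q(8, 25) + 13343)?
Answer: -22835 + 2*sqrt(3333) ≈ -22720.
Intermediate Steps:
(-21537 - 1298) + sqrt(Q(8, 25) + 13343) = (-21537 - 1298) + sqrt((-3 - 1*8) + 13343) = -22835 + sqrt((-3 - 8) + 13343) = -22835 + sqrt(-11 + 13343) = -22835 + sqrt(13332) = -22835 + 2*sqrt(3333)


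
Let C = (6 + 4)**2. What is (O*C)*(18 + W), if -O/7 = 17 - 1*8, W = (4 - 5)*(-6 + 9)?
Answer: -94500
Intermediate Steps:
W = -3 (W = -1*3 = -3)
O = -63 (O = -7*(17 - 1*8) = -7*(17 - 8) = -7*9 = -63)
C = 100 (C = 10**2 = 100)
(O*C)*(18 + W) = (-63*100)*(18 - 3) = -6300*15 = -94500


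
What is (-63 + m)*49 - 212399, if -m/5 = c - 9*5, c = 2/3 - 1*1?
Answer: -613138/3 ≈ -2.0438e+5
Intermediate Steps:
c = -1/3 (c = 2*(1/3) - 1 = 2/3 - 1 = -1/3 ≈ -0.33333)
m = 680/3 (m = -5*(-1/3 - 9*5) = -5*(-1/3 - 45) = -5*(-136/3) = 680/3 ≈ 226.67)
(-63 + m)*49 - 212399 = (-63 + 680/3)*49 - 212399 = (491/3)*49 - 212399 = 24059/3 - 212399 = -613138/3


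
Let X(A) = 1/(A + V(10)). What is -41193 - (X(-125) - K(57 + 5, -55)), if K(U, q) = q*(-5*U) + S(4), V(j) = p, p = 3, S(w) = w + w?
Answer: -2944469/122 ≈ -24135.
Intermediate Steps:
S(w) = 2*w
V(j) = 3
X(A) = 1/(3 + A) (X(A) = 1/(A + 3) = 1/(3 + A))
K(U, q) = 8 - 5*U*q (K(U, q) = q*(-5*U) + 2*4 = -5*U*q + 8 = 8 - 5*U*q)
-41193 - (X(-125) - K(57 + 5, -55)) = -41193 - (1/(3 - 125) - (8 - 5*(57 + 5)*(-55))) = -41193 - (1/(-122) - (8 - 5*62*(-55))) = -41193 - (-1/122 - (8 + 17050)) = -41193 - (-1/122 - 1*17058) = -41193 - (-1/122 - 17058) = -41193 - 1*(-2081077/122) = -41193 + 2081077/122 = -2944469/122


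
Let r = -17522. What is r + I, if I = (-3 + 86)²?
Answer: -10633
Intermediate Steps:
I = 6889 (I = 83² = 6889)
r + I = -17522 + 6889 = -10633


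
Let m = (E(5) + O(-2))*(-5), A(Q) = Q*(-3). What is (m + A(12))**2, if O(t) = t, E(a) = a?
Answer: 2601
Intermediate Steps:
A(Q) = -3*Q
m = -15 (m = (5 - 2)*(-5) = 3*(-5) = -15)
(m + A(12))**2 = (-15 - 3*12)**2 = (-15 - 36)**2 = (-51)**2 = 2601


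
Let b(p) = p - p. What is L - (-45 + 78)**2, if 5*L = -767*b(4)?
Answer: -1089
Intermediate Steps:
b(p) = 0
L = 0 (L = (-767*0)/5 = (1/5)*0 = 0)
L - (-45 + 78)**2 = 0 - (-45 + 78)**2 = 0 - 1*33**2 = 0 - 1*1089 = 0 - 1089 = -1089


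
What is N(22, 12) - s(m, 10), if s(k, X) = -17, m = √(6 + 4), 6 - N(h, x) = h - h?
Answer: 23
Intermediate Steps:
N(h, x) = 6 (N(h, x) = 6 - (h - h) = 6 - 1*0 = 6 + 0 = 6)
m = √10 ≈ 3.1623
N(22, 12) - s(m, 10) = 6 - 1*(-17) = 6 + 17 = 23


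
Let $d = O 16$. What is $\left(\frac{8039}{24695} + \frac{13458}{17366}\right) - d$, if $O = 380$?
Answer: $- \frac{1303478269508}{214426685} \approx -6078.9$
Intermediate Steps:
$d = 6080$ ($d = 380 \cdot 16 = 6080$)
$\left(\frac{8039}{24695} + \frac{13458}{17366}\right) - d = \left(\frac{8039}{24695} + \frac{13458}{17366}\right) - 6080 = \left(8039 \cdot \frac{1}{24695} + 13458 \cdot \frac{1}{17366}\right) - 6080 = \left(\frac{8039}{24695} + \frac{6729}{8683}\right) - 6080 = \frac{235975292}{214426685} - 6080 = - \frac{1303478269508}{214426685}$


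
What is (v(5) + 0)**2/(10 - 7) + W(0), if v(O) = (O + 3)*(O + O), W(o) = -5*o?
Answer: 6400/3 ≈ 2133.3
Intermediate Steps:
v(O) = 2*O*(3 + O) (v(O) = (3 + O)*(2*O) = 2*O*(3 + O))
(v(5) + 0)**2/(10 - 7) + W(0) = (2*5*(3 + 5) + 0)**2/(10 - 7) - 5*0 = (2*5*8 + 0)**2/3 + 0 = (80 + 0)**2/3 + 0 = (1/3)*80**2 + 0 = (1/3)*6400 + 0 = 6400/3 + 0 = 6400/3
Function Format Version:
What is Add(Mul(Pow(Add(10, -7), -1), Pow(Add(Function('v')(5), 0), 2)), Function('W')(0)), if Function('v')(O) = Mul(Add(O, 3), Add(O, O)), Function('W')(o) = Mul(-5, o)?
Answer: Rational(6400, 3) ≈ 2133.3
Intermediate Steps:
Function('v')(O) = Mul(2, O, Add(3, O)) (Function('v')(O) = Mul(Add(3, O), Mul(2, O)) = Mul(2, O, Add(3, O)))
Add(Mul(Pow(Add(10, -7), -1), Pow(Add(Function('v')(5), 0), 2)), Function('W')(0)) = Add(Mul(Pow(Add(10, -7), -1), Pow(Add(Mul(2, 5, Add(3, 5)), 0), 2)), Mul(-5, 0)) = Add(Mul(Pow(3, -1), Pow(Add(Mul(2, 5, 8), 0), 2)), 0) = Add(Mul(Rational(1, 3), Pow(Add(80, 0), 2)), 0) = Add(Mul(Rational(1, 3), Pow(80, 2)), 0) = Add(Mul(Rational(1, 3), 6400), 0) = Add(Rational(6400, 3), 0) = Rational(6400, 3)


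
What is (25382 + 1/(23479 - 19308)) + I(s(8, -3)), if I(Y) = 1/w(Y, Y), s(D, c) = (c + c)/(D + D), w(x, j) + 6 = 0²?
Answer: 635205767/25026 ≈ 25382.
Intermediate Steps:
w(x, j) = -6 (w(x, j) = -6 + 0² = -6 + 0 = -6)
s(D, c) = c/D (s(D, c) = (2*c)/((2*D)) = (2*c)*(1/(2*D)) = c/D)
I(Y) = -⅙ (I(Y) = 1/(-6) = -⅙)
(25382 + 1/(23479 - 19308)) + I(s(8, -3)) = (25382 + 1/(23479 - 19308)) - ⅙ = (25382 + 1/4171) - ⅙ = 105868323/4171 - ⅙ = 635205767/25026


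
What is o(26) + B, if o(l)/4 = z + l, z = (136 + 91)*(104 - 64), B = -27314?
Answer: 9110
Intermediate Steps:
z = 9080 (z = 227*40 = 9080)
o(l) = 36320 + 4*l (o(l) = 4*(9080 + l) = 36320 + 4*l)
o(26) + B = (36320 + 4*26) - 27314 = (36320 + 104) - 27314 = 36424 - 27314 = 9110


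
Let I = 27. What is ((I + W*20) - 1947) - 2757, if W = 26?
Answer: -4157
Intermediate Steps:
((I + W*20) - 1947) - 2757 = ((27 + 26*20) - 1947) - 2757 = ((27 + 520) - 1947) - 2757 = (547 - 1947) - 2757 = -1400 - 2757 = -4157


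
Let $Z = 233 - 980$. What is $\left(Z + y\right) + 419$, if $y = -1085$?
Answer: $-1413$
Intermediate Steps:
$Z = -747$ ($Z = 233 - 980 = -747$)
$\left(Z + y\right) + 419 = \left(-747 - 1085\right) + 419 = -1832 + 419 = -1413$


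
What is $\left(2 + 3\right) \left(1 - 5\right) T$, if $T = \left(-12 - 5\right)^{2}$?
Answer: $-5780$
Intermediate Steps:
$T = 289$ ($T = \left(-17\right)^{2} = 289$)
$\left(2 + 3\right) \left(1 - 5\right) T = \left(2 + 3\right) \left(1 - 5\right) 289 = 5 \left(-4\right) 289 = \left(-20\right) 289 = -5780$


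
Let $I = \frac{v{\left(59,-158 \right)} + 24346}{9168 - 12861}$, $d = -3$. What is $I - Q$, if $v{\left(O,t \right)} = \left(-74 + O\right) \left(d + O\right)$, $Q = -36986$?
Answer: $\frac{136565792}{3693} \approx 36980.0$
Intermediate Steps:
$v{\left(O,t \right)} = \left(-74 + O\right) \left(-3 + O\right)$
$I = - \frac{23506}{3693}$ ($I = \frac{\left(222 + 59^{2} - 4543\right) + 24346}{9168 - 12861} = \frac{\left(222 + 3481 - 4543\right) + 24346}{-3693} = \left(-840 + 24346\right) \left(- \frac{1}{3693}\right) = 23506 \left(- \frac{1}{3693}\right) = - \frac{23506}{3693} \approx -6.365$)
$I - Q = - \frac{23506}{3693} - -36986 = - \frac{23506}{3693} + 36986 = \frac{136565792}{3693}$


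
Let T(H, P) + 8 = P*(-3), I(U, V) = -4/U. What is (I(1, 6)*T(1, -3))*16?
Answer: -64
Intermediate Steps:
T(H, P) = -8 - 3*P (T(H, P) = -8 + P*(-3) = -8 - 3*P)
(I(1, 6)*T(1, -3))*16 = ((-4/1)*(-8 - 3*(-3)))*16 = ((-4*1)*(-8 + 9))*16 = -4*1*16 = -4*16 = -64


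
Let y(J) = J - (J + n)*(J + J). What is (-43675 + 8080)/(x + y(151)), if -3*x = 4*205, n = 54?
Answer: 106785/186097 ≈ 0.57381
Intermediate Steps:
x = -820/3 (x = -4*205/3 = -⅓*820 = -820/3 ≈ -273.33)
y(J) = J - 2*J*(54 + J) (y(J) = J - (J + 54)*(J + J) = J - (54 + J)*2*J = J - 2*J*(54 + J))
(-43675 + 8080)/(x + y(151)) = (-43675 + 8080)/(-820/3 - 1*151*(107 + 2*151)) = -35595/(-820/3 - 1*151*(107 + 302)) = -35595/(-820/3 - 1*151*409) = -35595/(-820/3 - 61759) = -35595/(-186097/3) = -35595*(-3/186097) = 106785/186097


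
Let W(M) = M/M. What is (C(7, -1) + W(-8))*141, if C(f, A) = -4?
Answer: -423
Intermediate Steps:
W(M) = 1
(C(7, -1) + W(-8))*141 = (-4 + 1)*141 = -3*141 = -423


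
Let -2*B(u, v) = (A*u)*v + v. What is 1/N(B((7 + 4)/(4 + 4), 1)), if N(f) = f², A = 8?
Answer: 1/36 ≈ 0.027778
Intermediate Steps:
B(u, v) = -v/2 - 4*u*v (B(u, v) = -((8*u)*v + v)/2 = -(8*u*v + v)/2 = -(v + 8*u*v)/2 = -v/2 - 4*u*v)
1/N(B((7 + 4)/(4 + 4), 1)) = 1/((-½*1*(1 + 8*((7 + 4)/(4 + 4))))²) = 1/((-½*1*(1 + 8*(11/8)))²) = 1/((-½*1*(1 + 11))²) = 1/((-½*1*12)²) = 1/((-6)²) = 1/36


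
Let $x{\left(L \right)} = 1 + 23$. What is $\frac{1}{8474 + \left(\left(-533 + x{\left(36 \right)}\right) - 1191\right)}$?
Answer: $\frac{1}{6774} \approx 0.00014762$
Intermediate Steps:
$x{\left(L \right)} = 24$
$\frac{1}{8474 + \left(\left(-533 + x{\left(36 \right)}\right) - 1191\right)} = \frac{1}{8474 + \left(\left(-533 + 24\right) - 1191\right)} = \frac{1}{8474 - 1700} = \frac{1}{6774}$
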